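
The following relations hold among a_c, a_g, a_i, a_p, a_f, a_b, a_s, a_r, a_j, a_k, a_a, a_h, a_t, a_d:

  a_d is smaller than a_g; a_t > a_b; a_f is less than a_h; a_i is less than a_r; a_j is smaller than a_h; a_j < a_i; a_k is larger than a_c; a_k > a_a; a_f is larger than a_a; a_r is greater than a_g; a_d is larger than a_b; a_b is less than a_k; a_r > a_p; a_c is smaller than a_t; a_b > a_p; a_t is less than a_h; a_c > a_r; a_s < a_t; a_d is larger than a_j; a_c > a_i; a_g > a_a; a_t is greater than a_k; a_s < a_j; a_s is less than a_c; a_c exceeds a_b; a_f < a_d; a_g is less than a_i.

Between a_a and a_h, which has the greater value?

Chaining the given relations: a_a < a_f < a_d < a_g < a_i < a_r < a_c < a_k < a_t < a_h.
So a_a < a_h; a_h is the larger of the two.

a_h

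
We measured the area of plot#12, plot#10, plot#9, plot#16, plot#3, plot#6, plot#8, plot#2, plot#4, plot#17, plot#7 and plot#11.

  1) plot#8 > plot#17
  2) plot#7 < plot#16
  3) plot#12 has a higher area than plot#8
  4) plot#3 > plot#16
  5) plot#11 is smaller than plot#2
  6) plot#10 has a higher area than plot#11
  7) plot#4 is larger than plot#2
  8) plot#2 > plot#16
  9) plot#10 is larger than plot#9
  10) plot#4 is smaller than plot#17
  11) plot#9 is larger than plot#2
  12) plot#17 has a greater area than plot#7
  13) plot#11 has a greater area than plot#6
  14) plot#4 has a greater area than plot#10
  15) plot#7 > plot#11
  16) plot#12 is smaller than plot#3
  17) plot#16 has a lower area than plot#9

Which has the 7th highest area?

plot#9

Chaining the given pairs: plot#6 < plot#11 < plot#7 < plot#16 < plot#2 < plot#9 < plot#10 < plot#4 < plot#17 < plot#8 < plot#12 < plot#3.
The 7th largest is plot#9.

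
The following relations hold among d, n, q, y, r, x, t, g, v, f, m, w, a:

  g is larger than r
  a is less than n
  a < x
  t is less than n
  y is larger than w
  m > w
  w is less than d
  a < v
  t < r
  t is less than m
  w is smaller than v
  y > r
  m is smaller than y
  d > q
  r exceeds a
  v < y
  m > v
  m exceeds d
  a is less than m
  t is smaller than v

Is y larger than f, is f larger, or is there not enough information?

undetermined

Following every chain through f: nothing is chained to f.
y is not reached, and no chain runs the other way from y to f.
So the given relations leave the order of f and y undetermined.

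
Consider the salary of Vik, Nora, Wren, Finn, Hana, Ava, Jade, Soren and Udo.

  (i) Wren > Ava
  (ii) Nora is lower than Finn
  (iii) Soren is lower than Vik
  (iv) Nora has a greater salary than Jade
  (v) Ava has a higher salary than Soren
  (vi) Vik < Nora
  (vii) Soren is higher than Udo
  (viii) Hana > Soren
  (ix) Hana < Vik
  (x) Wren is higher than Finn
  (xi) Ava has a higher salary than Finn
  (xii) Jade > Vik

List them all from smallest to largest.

Nothing is placed below Udo, so it is least; from there Udo < Soren; Soren < Hana; Hana < Vik; Vik < Jade; Jade < Nora; Nora < Finn; Finn < Ava; Ava < Wren, each given directly.

Udo < Soren < Hana < Vik < Jade < Nora < Finn < Ava < Wren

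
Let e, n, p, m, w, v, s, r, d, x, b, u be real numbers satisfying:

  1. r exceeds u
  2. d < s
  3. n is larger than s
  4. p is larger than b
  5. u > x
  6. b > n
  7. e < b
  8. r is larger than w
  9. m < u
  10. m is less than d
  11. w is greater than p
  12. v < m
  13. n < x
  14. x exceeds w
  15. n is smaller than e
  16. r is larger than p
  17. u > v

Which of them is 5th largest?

The consecutive relations fix a unique order: v < m < d < s < n < e < b < p < w < x < u < r.
Counting 5 from the largest end gives p.

p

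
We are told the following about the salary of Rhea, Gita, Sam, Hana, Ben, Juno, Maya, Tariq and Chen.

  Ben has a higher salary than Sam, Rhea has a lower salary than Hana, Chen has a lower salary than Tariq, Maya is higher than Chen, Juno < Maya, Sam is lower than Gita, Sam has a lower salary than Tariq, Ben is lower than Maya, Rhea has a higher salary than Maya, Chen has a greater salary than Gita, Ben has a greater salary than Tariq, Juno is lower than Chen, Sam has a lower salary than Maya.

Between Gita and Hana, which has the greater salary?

Gita < Chen and Chen < Tariq give Gita < Tariq.
Then Tariq < Ben extends the chain to Ben.
Then Ben < Maya extends the chain to Maya.
Then Maya < Rhea extends the chain to Rhea.
Then Rhea < Hana extends the chain to Hana.
So Gita < Hana; Hana is the higher of the two.

Hana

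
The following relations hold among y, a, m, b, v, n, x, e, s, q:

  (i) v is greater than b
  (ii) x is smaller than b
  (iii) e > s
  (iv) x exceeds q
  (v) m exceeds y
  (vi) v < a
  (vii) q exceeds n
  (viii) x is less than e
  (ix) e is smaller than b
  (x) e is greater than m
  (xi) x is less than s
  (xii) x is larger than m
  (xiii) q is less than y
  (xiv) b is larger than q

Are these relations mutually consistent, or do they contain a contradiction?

consistent

The single ordering n < q < y < m < x < s < e < b < v < a satisfies every listed relation, so no contradiction arises.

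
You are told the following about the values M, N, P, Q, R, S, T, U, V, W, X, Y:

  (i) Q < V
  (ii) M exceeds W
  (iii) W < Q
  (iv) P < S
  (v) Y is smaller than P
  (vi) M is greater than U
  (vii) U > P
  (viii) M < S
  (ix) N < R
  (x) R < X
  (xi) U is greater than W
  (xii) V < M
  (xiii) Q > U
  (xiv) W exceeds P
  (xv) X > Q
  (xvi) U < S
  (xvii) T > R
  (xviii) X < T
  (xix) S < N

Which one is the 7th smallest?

M

The consecutive relations fix a unique order: Y < P < W < U < Q < V < M < S < N < R < X < T.
The 7th smallest is M.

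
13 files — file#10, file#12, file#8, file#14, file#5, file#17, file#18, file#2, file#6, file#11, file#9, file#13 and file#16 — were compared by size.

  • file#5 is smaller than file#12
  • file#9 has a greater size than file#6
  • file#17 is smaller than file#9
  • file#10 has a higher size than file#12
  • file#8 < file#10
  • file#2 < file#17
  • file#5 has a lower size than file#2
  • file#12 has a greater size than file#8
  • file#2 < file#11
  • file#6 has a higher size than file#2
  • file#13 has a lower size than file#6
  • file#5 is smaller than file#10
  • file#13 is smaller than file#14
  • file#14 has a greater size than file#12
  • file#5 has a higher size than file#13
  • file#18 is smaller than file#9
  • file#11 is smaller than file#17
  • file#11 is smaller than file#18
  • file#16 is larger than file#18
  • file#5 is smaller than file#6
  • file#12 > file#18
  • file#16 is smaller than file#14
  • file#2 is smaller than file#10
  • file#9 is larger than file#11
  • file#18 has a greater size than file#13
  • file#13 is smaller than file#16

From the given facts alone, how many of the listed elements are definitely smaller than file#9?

7

Directly below file#9: file#11, file#6, file#18, file#17.
One step further: file#13, file#5, file#2 (7 so far).
No other element is forced below file#9 by the given relations, so the count is 7.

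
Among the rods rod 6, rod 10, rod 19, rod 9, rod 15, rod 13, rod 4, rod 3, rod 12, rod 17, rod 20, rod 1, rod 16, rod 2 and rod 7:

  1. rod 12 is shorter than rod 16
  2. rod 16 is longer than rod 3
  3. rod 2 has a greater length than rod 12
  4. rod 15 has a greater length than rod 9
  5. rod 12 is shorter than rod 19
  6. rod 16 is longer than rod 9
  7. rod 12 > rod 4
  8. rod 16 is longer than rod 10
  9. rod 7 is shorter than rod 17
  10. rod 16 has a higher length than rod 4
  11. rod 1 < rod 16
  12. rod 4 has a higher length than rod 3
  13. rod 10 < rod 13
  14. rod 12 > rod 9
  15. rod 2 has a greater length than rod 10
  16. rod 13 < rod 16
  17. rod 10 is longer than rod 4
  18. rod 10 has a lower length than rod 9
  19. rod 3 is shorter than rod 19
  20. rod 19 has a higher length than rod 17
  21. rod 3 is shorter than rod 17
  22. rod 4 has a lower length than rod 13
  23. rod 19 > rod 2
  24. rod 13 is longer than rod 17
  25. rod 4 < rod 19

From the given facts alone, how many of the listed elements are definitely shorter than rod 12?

4

The elements the relations force below rod 12 are rod 3, rod 4, rod 10, rod 9 — no chain reaches any other.
That is 4.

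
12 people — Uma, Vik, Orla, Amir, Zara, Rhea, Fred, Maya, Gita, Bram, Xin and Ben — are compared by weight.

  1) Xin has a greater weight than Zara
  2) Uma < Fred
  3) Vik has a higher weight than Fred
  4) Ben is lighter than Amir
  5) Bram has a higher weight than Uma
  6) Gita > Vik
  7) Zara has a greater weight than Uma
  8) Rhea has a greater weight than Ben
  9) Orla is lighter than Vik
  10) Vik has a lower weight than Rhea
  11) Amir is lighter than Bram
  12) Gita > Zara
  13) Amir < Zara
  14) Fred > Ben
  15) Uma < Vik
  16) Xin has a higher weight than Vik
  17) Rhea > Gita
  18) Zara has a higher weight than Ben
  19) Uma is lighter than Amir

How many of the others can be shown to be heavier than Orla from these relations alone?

4

From Orla the given relations immediately reach Vik.
From those, Gita, Rhea, Xin — 4 in total.
No other element is forced above Orla by the given relations, so the count is 4.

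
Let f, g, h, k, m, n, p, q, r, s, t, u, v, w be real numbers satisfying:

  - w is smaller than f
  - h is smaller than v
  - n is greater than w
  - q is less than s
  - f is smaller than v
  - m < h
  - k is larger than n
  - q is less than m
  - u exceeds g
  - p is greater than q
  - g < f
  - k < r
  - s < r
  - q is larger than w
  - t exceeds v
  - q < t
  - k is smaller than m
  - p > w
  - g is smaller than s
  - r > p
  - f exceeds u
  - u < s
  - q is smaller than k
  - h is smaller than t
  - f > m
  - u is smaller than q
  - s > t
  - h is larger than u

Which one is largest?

Chaining downward from r: directly below it, k, p, s; then g, u, w, n, q, t; then h, v; then m, f.
That covers every other element, and nothing is given above r, so r is the largest.

r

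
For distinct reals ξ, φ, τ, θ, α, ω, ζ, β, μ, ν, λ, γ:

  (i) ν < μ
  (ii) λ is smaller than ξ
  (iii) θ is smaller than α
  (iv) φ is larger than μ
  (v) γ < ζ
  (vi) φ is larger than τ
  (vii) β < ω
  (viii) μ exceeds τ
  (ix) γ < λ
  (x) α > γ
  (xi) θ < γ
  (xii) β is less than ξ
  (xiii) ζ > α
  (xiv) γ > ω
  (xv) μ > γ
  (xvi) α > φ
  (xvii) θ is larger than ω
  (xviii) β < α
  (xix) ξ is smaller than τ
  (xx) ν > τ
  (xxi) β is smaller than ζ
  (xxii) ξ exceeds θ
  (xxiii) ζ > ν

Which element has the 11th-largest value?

ω

The consecutive relations fix a unique order: β < ω < θ < γ < λ < ξ < τ < ν < μ < φ < α < ζ.
Counting 11 from the largest end gives ω.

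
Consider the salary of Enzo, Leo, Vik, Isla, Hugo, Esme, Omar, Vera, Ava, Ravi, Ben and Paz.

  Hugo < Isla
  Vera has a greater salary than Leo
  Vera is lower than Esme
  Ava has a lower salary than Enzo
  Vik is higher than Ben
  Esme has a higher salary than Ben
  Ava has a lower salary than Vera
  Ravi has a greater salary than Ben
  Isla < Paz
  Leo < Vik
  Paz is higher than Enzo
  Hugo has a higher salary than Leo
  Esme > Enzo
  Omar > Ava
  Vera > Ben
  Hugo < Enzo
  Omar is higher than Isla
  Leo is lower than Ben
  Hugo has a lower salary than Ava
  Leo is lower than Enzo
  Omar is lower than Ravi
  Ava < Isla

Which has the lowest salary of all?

Chaining upward from Leo: directly above it, Hugo, Ben, Vik, Enzo, Vera; then Ava, Isla, Paz, Ravi, Esme; then Omar.
That covers every other element, and nothing is given below Leo, so Leo is the lowest salary.

Leo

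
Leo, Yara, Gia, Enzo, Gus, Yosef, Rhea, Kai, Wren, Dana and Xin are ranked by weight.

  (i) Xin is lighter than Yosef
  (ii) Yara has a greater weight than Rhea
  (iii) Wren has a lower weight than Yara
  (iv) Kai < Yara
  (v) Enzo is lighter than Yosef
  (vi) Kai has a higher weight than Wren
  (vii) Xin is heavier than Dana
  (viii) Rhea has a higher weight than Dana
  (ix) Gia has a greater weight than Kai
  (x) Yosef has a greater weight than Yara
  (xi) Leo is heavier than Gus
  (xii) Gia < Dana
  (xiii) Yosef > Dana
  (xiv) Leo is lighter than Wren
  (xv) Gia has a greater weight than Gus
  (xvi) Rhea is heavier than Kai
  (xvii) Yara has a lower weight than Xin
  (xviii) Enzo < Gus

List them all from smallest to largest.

Enzo < Gus < Leo < Wren < Kai < Gia < Dana < Rhea < Yara < Xin < Yosef

Each adjacent pair is fixed by a given relation: Enzo < Gus; Gus < Leo; Leo < Wren; Wren < Kai; Kai < Gia; Gia < Dana; Dana < Rhea; Rhea < Yara; Yara < Xin; Xin < Yosef. Chaining them end to end gives the full order.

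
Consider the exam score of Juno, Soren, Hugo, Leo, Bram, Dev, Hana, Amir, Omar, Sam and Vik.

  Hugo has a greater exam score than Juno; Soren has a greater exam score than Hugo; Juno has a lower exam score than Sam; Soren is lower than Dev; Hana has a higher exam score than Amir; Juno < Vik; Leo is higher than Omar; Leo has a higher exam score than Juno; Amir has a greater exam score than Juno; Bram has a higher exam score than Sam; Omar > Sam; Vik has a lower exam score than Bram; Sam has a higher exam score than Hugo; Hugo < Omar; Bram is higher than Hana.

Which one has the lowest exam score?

Hugo is not least since Juno < Hugo; Sam is not least since Hugo < Sam; Omar is not least since Sam < Omar; Leo is not least since Juno < Leo; Amir is not least since Juno < Amir; Hana is not least since Amir < Hana; Soren is not least since Hugo < Soren; Vik is not least since Juno < Vik; Bram is not least since Hana < Bram; Dev is not least since Soren < Dev.
Only Juno has nothing below it, so Juno is the lowest exam score.

Juno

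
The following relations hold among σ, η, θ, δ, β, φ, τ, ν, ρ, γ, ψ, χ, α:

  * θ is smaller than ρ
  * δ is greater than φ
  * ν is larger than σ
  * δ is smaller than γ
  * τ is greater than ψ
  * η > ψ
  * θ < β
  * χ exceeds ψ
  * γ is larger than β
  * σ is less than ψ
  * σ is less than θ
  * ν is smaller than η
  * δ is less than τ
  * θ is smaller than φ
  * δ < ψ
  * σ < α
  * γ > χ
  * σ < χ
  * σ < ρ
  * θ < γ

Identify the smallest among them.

Chaining upward from σ: directly above it, θ, ψ, α, χ, ρ, ν; then φ, β, τ, γ, η; then δ.
That covers every other element, and nothing is given below σ, so σ is the smallest.

σ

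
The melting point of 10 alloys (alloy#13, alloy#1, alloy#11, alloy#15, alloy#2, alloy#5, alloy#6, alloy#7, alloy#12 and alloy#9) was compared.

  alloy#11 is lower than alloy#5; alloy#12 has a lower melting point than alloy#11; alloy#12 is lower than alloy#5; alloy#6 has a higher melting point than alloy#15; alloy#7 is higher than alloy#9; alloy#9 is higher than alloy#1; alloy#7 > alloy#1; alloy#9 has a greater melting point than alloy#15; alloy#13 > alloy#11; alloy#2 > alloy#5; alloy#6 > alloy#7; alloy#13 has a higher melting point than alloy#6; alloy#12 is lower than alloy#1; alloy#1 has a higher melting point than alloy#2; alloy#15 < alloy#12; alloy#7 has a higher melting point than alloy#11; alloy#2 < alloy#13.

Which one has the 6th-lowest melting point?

The consecutive relations fix a unique order: alloy#15 < alloy#12 < alloy#11 < alloy#5 < alloy#2 < alloy#1 < alloy#9 < alloy#7 < alloy#6 < alloy#13.
The 6th smallest is alloy#1.

alloy#1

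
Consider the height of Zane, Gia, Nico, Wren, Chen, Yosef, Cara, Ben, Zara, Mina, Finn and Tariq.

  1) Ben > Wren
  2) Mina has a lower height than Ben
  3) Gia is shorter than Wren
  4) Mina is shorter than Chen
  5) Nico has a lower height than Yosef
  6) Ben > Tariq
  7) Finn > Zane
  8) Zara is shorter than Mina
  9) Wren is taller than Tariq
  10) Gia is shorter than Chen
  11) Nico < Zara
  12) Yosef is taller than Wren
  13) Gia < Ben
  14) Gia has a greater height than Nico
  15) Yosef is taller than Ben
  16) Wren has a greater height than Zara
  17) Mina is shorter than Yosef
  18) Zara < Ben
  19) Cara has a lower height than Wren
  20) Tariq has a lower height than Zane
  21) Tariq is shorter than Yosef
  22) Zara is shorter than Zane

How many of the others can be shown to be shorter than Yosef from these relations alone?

8

Directly below Yosef: Nico, Tariq, Mina, Wren, Ben.
One step further: Cara, Zara, Gia (8 so far).
No other element is forced below Yosef by the given relations, so the count is 8.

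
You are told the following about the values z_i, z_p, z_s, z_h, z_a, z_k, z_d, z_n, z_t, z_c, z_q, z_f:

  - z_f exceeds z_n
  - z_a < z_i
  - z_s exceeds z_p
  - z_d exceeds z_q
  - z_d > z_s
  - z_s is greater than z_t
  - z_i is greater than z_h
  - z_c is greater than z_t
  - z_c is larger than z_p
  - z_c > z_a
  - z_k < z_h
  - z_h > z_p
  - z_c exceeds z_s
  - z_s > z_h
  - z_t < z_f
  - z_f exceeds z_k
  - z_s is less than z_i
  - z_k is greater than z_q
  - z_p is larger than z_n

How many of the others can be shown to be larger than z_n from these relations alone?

7

From z_n the given relations immediately reach z_p, z_f.
From those, z_h, z_s, z_c — 5 in total.
From those, z_d, z_i — 7 in total.
Nothing else is reachable above z_n; 7 in all.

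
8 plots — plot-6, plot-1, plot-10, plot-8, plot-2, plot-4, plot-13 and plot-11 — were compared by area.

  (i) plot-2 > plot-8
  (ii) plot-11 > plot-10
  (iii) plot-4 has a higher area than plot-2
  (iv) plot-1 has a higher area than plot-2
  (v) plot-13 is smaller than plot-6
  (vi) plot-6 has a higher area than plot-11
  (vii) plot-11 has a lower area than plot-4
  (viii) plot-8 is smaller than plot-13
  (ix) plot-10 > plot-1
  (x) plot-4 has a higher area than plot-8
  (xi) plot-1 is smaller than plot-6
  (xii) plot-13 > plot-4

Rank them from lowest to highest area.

plot-8 < plot-2 < plot-1 < plot-10 < plot-11 < plot-4 < plot-13 < plot-6

The consecutive links are each given: plot-8 < plot-2; plot-2 < plot-1; plot-1 < plot-10; plot-10 < plot-11; plot-11 < plot-4; plot-4 < plot-13; plot-13 < plot-6.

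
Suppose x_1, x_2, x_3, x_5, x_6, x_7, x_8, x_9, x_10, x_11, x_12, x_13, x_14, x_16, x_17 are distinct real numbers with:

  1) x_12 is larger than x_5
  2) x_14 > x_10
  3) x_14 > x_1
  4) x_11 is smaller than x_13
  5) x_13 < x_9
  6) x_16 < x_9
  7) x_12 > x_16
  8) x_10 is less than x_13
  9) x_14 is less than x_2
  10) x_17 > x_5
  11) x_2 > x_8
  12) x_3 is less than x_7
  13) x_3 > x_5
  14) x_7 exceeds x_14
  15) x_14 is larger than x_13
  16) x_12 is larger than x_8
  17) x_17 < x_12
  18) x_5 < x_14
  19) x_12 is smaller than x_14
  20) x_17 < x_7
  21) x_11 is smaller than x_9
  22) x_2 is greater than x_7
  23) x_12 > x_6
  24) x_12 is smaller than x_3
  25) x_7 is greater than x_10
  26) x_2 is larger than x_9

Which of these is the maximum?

Chaining downward from x_2: directly below it, x_8, x_9, x_14, x_7; then x_10, x_16, x_1, x_11, x_13, x_5, x_17, x_12, x_3; then x_6.
That covers every other element, and nothing is given above x_2, so x_2 is the maximum.

x_2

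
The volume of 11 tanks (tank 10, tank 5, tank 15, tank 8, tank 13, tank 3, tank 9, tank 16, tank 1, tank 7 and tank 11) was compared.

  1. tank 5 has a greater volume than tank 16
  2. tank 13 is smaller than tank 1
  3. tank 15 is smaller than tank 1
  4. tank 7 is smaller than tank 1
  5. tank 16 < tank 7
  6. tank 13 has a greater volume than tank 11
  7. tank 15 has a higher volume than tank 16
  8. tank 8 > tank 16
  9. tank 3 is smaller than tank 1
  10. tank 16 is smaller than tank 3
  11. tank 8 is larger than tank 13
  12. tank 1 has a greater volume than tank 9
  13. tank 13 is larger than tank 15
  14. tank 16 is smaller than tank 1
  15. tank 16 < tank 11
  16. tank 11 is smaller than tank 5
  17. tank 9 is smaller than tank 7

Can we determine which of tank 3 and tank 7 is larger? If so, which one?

Following every chain through tank 7: above tank 7 we get tank 1; below tank 7 we get tank 16, tank 9.
tank 3 is not reached, and no chain runs the other way from tank 3 to tank 7.
So the given relations leave the order of tank 7 and tank 3 undetermined.

undetermined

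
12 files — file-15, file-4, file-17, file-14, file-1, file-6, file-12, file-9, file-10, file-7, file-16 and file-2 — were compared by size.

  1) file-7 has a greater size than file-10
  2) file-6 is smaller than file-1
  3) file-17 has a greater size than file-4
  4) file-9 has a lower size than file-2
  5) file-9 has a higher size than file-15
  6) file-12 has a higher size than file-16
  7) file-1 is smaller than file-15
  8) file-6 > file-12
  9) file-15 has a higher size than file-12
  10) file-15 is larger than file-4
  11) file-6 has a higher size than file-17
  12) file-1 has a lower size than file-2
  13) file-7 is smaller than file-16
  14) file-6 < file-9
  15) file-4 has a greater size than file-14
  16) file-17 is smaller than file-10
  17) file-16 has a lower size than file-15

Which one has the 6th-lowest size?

file-16

Chaining the given pairs: file-14 < file-4 < file-17 < file-10 < file-7 < file-16 < file-12 < file-6 < file-1 < file-15 < file-9 < file-2.
Counting 6 from the smallest end gives file-16.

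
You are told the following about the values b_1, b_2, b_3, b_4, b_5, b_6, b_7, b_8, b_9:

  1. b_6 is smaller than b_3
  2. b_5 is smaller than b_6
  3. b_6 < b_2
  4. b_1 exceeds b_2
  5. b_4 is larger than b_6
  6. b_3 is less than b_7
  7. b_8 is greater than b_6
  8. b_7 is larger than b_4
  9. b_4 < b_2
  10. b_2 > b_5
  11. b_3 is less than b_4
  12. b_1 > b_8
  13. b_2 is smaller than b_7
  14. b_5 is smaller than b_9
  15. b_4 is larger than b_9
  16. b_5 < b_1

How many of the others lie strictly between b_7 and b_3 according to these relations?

Chaining upward from b_3 reaches: b_4, b_2, b_1.
Chaining downward from b_7 reaches: b_5, b_9, b_6, b_4, b_2.
Strictly between b_3 and b_7 are those in both lists: b_4, b_2 — 2 elements.

2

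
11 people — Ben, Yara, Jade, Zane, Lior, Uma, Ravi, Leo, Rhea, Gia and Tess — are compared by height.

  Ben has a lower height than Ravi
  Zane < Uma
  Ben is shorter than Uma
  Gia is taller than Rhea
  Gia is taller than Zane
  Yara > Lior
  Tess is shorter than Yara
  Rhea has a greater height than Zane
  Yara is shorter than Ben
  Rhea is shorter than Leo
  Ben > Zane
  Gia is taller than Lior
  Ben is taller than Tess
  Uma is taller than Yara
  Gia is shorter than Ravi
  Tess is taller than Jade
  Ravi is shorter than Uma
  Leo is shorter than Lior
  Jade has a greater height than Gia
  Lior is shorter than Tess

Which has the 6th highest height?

Chaining the given pairs: Zane < Rhea < Leo < Lior < Gia < Jade < Tess < Yara < Ben < Ravi < Uma.
Counting 6 from the largest end gives Jade.

Jade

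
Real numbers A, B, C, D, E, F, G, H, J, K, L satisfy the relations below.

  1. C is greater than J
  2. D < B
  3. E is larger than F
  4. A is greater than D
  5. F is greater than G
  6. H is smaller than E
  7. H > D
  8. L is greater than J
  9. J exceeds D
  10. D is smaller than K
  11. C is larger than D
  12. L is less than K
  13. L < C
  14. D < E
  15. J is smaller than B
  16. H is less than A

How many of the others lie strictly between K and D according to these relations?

2

Chaining upward from D reaches: J, L, B, H, C, E, A.
Chaining downward from K reaches: J, L.
Strictly between D and K are those in both lists: J, L — 2 elements.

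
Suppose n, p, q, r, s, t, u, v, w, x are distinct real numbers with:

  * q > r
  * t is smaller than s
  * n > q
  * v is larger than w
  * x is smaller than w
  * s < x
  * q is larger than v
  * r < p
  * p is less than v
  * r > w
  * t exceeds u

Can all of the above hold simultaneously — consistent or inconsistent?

consistent

Every relation is compatible with u < t < s < x < w < r < p < v < q < n; the set is consistent.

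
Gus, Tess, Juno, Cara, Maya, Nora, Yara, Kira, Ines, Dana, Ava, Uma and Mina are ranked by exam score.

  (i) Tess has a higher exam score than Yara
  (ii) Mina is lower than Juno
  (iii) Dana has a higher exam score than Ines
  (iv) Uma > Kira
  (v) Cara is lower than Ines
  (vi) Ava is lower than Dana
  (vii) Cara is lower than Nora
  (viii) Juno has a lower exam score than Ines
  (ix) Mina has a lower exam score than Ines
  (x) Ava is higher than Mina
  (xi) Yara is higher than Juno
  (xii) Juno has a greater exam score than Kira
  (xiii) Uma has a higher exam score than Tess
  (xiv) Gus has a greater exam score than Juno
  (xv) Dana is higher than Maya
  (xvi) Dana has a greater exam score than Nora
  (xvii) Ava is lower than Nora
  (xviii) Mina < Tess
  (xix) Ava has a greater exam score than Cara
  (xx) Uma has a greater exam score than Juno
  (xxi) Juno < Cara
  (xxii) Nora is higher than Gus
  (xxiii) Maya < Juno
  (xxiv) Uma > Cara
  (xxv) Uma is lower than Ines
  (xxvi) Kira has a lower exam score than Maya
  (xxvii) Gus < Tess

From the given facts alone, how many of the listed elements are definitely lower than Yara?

4

The elements the relations force below Yara are Mina, Kira, Maya, Juno — no chain reaches any other.
That is 4.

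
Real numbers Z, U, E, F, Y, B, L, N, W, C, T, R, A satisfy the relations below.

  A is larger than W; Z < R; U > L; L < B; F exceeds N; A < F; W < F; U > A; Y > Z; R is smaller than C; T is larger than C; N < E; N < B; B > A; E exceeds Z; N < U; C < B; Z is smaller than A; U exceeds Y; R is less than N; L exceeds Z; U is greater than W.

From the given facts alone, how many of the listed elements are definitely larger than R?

Directly above R: C, N.
One step further: T, U, B, E, F (7 so far).
No other element is forced above R by the given relations, so the count is 7.

7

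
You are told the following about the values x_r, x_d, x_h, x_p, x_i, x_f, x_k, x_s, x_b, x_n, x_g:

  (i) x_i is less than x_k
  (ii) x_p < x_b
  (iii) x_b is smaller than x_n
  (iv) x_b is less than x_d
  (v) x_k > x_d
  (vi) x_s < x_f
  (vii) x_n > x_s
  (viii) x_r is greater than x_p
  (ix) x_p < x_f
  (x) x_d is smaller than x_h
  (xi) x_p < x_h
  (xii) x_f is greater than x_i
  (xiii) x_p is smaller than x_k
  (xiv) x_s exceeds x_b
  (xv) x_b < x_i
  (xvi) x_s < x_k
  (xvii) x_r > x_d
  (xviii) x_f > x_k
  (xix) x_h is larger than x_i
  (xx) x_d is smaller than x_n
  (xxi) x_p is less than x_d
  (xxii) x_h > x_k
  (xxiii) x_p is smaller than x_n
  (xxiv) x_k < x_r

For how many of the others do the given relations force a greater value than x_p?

9

The elements the relations force above x_p are x_b, x_i, x_d, x_s, x_k, x_r, x_f, x_h, x_n — no chain reaches any other.
That is 9.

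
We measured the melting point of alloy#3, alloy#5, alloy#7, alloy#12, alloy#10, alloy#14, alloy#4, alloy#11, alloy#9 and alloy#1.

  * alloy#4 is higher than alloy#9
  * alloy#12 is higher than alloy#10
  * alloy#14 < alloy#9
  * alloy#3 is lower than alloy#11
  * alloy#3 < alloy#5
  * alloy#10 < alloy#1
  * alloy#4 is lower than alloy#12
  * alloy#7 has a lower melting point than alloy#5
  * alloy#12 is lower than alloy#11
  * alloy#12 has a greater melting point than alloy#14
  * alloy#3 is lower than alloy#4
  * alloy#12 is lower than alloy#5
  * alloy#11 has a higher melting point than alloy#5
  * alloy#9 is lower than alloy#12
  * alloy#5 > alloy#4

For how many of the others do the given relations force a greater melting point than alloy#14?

The elements the relations force above alloy#14 are alloy#9, alloy#4, alloy#12, alloy#5, alloy#11 — no chain reaches any other.
That is 5.

5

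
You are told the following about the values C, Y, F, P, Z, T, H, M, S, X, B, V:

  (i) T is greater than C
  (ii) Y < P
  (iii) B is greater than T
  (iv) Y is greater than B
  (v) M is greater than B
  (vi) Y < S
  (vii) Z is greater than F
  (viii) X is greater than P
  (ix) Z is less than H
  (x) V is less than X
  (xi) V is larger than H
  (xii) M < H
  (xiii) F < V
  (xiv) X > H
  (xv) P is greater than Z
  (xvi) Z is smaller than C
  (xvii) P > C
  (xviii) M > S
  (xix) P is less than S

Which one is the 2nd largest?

The consecutive relations fix a unique order: F < Z < C < T < B < Y < P < S < M < H < V < X.
The 2nd largest is V.

V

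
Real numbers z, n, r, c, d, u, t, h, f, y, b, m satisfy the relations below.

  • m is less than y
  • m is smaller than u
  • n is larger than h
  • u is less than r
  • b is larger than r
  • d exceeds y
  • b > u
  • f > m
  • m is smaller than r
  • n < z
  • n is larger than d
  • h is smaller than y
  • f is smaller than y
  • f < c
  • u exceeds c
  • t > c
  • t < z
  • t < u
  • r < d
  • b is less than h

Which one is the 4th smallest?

t

The consecutive relations fix a unique order: m < f < c < t < u < r < b < h < y < d < n < z.
Counting 4 from the smallest end gives t.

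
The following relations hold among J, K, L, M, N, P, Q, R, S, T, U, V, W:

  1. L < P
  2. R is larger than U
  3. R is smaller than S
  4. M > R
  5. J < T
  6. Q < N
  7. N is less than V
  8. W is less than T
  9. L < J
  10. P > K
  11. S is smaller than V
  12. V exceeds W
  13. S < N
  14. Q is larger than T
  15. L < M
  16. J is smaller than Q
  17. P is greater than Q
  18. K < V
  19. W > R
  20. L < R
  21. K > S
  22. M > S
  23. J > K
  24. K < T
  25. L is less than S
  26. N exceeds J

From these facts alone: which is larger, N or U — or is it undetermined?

U < R and R < S give U < S.
With S < K: U < R < S < K.
Then K < J extends the chain to J.
With J < T: U < R < S < K < J < T.
With T < Q: U < R < S < K < J < T < Q.
Then Q < N extends the chain to N.
So N is larger.

N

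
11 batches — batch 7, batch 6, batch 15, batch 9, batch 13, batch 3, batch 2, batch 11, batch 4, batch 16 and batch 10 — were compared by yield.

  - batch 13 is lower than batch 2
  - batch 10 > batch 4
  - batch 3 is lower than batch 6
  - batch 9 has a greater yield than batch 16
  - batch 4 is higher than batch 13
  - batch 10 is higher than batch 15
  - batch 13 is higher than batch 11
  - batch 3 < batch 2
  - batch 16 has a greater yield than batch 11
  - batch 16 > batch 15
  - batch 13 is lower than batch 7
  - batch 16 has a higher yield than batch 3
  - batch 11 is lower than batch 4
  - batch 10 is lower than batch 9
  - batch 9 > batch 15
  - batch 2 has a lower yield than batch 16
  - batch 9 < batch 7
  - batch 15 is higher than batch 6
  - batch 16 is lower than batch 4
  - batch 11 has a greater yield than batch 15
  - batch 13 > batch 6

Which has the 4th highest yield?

Piecing the relations together gives one ordering: batch 3 < batch 6 < batch 15 < batch 11 < batch 13 < batch 2 < batch 16 < batch 4 < batch 10 < batch 9 < batch 7.
The 4th largest is batch 4.

batch 4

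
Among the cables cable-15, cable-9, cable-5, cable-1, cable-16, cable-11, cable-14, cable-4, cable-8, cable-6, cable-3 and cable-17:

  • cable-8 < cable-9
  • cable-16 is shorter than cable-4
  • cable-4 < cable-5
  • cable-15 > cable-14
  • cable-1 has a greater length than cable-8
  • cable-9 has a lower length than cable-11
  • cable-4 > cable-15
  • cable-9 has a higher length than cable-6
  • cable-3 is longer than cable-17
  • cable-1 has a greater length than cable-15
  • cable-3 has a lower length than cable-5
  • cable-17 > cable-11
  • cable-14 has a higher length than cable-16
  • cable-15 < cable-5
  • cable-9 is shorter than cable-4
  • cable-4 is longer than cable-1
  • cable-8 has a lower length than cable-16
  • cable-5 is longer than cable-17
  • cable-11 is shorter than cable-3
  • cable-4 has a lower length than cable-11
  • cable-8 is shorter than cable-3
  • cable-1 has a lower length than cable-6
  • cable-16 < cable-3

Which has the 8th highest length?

cable-1

Chaining the given pairs: cable-8 < cable-16 < cable-14 < cable-15 < cable-1 < cable-6 < cable-9 < cable-4 < cable-11 < cable-17 < cable-3 < cable-5.
Counting 8 from the largest end gives cable-1.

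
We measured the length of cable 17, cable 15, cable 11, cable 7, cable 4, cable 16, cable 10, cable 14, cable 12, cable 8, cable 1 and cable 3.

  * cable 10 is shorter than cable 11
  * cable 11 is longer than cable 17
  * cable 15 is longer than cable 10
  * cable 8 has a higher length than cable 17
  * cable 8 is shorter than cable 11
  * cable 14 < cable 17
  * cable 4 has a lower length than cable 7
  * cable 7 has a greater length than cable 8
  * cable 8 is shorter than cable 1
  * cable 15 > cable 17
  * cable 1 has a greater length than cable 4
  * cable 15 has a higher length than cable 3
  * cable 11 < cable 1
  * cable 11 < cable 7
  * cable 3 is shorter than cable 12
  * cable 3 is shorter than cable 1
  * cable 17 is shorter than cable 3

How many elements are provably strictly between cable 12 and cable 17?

Chaining upward from cable 17 reaches: cable 3, cable 8, cable 11, cable 1, cable 15, cable 7.
Chaining downward from cable 12 reaches: cable 14, cable 3.
Strictly between cable 17 and cable 12 are those in both lists: cable 3 — 1 element.

1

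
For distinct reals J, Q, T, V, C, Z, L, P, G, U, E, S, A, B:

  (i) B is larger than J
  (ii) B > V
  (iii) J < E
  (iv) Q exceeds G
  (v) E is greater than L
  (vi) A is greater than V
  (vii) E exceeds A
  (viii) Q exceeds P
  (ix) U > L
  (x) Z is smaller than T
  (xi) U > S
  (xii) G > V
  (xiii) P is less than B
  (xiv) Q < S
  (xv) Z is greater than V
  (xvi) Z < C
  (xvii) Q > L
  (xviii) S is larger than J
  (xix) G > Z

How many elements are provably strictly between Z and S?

The relations place Z below S. An element lies strictly between them when it is forced above Z and also forced below S.
Above Z: {G, T, C, Q, U}. Below S: {P, V, G, J, L, Q}.
Intersection: {G, Q} — 2.

2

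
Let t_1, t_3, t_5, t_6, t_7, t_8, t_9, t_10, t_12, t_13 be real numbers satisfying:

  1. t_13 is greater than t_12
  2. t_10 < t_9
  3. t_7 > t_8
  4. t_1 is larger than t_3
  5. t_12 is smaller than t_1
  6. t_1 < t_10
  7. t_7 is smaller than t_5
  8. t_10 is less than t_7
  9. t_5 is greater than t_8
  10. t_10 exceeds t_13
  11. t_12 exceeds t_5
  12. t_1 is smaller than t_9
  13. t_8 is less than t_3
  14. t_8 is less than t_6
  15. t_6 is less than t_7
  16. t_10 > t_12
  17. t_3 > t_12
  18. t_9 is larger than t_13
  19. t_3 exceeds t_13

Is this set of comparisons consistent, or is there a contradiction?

Chaining the given relations yields t_7 < t_5 < t_12 < t_13 < t_3 < t_1 < t_10, so t_7 < t_10. But one relation states t_10 < t_7. These cannot both hold.

inconsistent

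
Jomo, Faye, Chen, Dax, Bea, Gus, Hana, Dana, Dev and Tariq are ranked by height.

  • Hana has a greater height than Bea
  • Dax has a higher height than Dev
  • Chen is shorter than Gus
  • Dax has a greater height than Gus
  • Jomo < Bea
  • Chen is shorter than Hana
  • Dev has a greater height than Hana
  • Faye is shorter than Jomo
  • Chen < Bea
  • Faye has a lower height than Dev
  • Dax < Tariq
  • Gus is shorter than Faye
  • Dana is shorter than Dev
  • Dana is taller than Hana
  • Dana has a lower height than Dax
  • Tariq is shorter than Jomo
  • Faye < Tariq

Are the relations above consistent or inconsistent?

inconsistent

We have Tariq < Jomo stated directly, yet also Jomo < Bea < Hana < Dana < Dev < Dax < Tariq by chaining the others — so Jomo < Tariq. Contradiction.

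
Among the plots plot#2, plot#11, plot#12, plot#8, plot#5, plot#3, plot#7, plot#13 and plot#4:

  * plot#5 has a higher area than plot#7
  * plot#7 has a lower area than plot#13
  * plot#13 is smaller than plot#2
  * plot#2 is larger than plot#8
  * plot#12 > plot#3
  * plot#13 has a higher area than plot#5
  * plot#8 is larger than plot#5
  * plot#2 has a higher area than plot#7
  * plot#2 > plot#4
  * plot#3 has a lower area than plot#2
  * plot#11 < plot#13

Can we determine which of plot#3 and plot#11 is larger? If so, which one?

Following every chain through plot#11: above plot#11 we get plot#13, plot#2.
plot#3 is not reached, and no chain runs the other way from plot#3 to plot#11.
So the given relations leave the order of plot#11 and plot#3 undetermined.

undetermined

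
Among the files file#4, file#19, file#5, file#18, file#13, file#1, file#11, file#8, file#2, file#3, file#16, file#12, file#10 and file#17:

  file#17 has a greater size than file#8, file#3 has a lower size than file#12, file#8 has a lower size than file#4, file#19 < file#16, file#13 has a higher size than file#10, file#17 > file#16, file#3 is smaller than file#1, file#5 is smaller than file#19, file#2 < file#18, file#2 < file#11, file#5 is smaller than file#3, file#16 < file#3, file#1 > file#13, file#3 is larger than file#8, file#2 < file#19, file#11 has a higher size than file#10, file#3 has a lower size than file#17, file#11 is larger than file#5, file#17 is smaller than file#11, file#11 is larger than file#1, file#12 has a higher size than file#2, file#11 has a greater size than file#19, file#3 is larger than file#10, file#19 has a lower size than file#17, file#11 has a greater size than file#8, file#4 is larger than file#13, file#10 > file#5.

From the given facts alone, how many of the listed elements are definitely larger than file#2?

The elements the relations force above file#2 are file#19, file#16, file#3, file#18, file#12, file#1, file#17, file#11 — no chain reaches any other.
That is 8.

8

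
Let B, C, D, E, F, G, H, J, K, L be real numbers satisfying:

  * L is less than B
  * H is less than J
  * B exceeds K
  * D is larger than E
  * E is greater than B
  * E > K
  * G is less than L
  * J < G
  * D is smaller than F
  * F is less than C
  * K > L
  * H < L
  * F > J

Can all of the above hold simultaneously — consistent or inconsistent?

consistent

The single ordering H < J < G < L < K < B < E < D < F < C satisfies every listed relation, so no contradiction arises.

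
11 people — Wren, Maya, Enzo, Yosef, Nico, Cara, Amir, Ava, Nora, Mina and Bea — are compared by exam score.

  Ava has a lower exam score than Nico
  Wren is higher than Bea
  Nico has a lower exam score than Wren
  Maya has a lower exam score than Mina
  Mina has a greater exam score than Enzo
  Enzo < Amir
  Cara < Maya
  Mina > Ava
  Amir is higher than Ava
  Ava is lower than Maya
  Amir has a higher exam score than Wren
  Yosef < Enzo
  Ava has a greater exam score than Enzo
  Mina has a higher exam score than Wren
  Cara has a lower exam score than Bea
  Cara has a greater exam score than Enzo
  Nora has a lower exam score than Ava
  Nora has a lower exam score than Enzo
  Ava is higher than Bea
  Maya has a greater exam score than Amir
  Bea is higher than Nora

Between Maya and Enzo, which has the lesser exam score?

Enzo

Enzo < Cara < Bea < Ava < Nico < Wren < Amir < Maya, by transitivity through Cara, Bea, Ava, Nico, Wren, Amir.
So Enzo < Maya; Enzo is the lower of the two.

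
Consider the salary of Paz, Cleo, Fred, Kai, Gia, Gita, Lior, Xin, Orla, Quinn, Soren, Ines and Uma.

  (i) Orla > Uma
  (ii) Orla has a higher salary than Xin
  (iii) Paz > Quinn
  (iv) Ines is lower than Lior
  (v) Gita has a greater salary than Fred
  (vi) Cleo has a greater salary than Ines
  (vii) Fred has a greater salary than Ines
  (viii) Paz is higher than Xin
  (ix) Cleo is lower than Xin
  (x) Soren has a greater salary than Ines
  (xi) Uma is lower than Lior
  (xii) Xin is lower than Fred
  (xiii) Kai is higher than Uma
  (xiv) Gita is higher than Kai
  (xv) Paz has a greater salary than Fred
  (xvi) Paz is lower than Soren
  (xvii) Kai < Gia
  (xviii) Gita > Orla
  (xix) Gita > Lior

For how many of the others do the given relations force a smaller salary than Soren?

From Soren the given relations immediately reach Ines, Paz.
From those, Xin, Quinn, Fred — 5 in total.
From those, Cleo — 6 in total.
No other element is forced below Soren by the given relations, so the count is 6.

6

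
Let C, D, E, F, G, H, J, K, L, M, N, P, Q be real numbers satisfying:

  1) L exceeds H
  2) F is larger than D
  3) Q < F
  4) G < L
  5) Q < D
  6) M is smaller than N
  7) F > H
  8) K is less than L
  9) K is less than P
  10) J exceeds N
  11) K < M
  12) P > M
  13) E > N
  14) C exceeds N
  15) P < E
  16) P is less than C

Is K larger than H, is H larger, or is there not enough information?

undetermined

Following every chain through K: above K we get M, N, J, L, P, E, C.
H is not reached, and no chain runs the other way from H to K.
So the given relations leave the order of K and H undetermined.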